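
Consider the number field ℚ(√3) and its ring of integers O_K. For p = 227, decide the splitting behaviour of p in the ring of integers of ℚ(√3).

p splits

d = 3 ≡ 3 (mod 4), so O_K = ℤ[√3] and disc(K) = 4d = 12.
Since gcd(227, 12) = 1 the prime 227 does not ramify.
Euler's criterion: 3^113 mod 227 = 1. Thus (3|227) = 1.
Legendre symbol 1 ⇒ 227 is split.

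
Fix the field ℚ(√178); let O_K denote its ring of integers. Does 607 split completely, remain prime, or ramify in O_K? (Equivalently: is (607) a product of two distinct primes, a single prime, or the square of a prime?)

p splits

178 mod 4 = 2, hence disc K = 4·178 = 712 and O_K = ℤ[√178].
Since gcd(607, 712) = 1 the prime 607 does not ramify.
Legendre symbol by Euler's criterion: (178/607) ≡ 178^303 ≡ 1 (mod 607), i.e. (178/607) = 1.
(178/607) = 1, so 607 splits.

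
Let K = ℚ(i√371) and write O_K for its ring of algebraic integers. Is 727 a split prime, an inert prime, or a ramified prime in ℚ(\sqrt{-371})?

-371 mod 4 = 1, hence disc K = -371 and O_K = ℤ[(1+√-371)/2].
727 ∤ -371, so 727 is unramified.
Compute (-371/727) via Euler: 356^((727-1)/2) mod 727 = 726, so (-371/727) = -1.
Legendre symbol -1 ⇒ 727 is inert.

727 remains inert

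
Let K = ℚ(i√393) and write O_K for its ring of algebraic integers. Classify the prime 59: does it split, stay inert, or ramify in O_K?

Since -393 ≢ 1 mod 4, the ring of integers is ℤ[√-393] with discriminant 4·(-393) = -1572.
Since gcd(59, -1572) = 1 the prime 59 does not ramify.
Euler's criterion: (-393)^29 mod 59 = 1. Thus (-393|59) = 1.
Legendre symbol 1 ⇒ 59 is split.

59 splits in O_K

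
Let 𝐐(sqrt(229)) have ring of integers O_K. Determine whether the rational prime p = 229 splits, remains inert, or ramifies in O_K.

229 is ramified

Since 229 ≡ 1 mod 4, the ring of integers is ℤ[(1+√229)/2] with discriminant 229.
Ramification test: 229 | 229. The prime 229 ramifies in K.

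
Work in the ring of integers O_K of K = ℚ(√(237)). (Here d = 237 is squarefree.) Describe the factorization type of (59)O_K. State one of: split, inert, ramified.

237 mod 4 = 1, hence disc K = 237 and O_K = ℤ[(1+√237)/2].
Since gcd(59, 237) = 1 the prime 59 does not ramify.
Compute (237/59) via Euler: 1^((59-1)/2) mod 59 = 1, so (237/59) = 1.
d is a quadratic residue mod p, hence 59 splits in O_K.

splits completely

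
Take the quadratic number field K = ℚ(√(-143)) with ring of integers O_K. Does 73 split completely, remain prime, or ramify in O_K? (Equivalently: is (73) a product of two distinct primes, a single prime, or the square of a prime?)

d = -143 ≡ 1 (mod 4), so O_K = ℤ[(1+√-143)/2] and disc(K) = d = -143.
73 ∤ -143, so 73 is unramified.
Compute (-143/73) via Euler: 3^((73-1)/2) mod 73 = 1, so (-143/73) = 1.
d is a quadratic residue mod p, hence 73 splits in O_K.

p splits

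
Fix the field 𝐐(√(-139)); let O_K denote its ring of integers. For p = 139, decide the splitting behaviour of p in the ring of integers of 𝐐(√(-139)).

Since -139 ≡ 1 mod 4, the ring of integers is ℤ[(1+√-139)/2] with discriminant -139.
Ramification test: 139 | -139. The prime 139 ramifies in K.

139 is ramified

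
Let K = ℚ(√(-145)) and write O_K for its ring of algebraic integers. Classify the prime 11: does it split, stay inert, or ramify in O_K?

split

-145 mod 4 = 3, hence disc K = 4·(-145) = -580 and O_K = ℤ[√-145].
Since gcd(11, -580) = 1 the prime 11 does not ramify.
Euler's criterion: (-145)^5 mod 11 = 1. Thus (-145|11) = 1.
Legendre symbol 1 ⇒ 11 is split.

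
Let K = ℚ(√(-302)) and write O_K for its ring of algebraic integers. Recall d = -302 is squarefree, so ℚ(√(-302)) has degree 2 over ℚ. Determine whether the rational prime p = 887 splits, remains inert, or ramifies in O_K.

remains prime (inert)

-302 mod 4 = 2, hence disc K = 4·(-302) = -1208 and O_K = ℤ[√-302].
disc(K) = -1208 is not divisible by 887; 887 is unramified.
(-302/887) = 585^443 mod 887 = 886, giving Legendre symbol -1.
Legendre symbol -1 ⇒ 887 is inert.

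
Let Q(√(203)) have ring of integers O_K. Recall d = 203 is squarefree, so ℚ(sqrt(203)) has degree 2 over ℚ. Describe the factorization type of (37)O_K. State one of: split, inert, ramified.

Since 203 ≢ 1 mod 4, the ring of integers is ℤ[√203] with discriminant 4·203 = 812.
Since gcd(37, 812) = 1 the prime 37 does not ramify.
Euler's criterion: 203^18 mod 37 = 36. Thus (203|37) = -1.
(203/37) = -1, so 37 is inert.

inert — (37) stays prime in O_K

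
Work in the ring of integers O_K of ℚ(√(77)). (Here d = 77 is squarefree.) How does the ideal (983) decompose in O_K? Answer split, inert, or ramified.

77 mod 4 = 1, hence disc K = 77 and O_K = ℤ[(1+√77)/2].
disc(K) = 77 is not divisible by 983; 983 is unramified.
Euler's criterion: 77^491 mod 983 = 982. Thus (77|983) = -1.
(77/983) = -1, so 983 is inert.

inert — (983) stays prime in O_K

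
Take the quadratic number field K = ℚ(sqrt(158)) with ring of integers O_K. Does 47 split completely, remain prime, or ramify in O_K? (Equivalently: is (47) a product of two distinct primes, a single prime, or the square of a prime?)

158 mod 4 = 2, hence disc K = 4·158 = 632 and O_K = ℤ[√158].
47 ∤ 632, so 47 is unramified.
(158/47) = 17^23 mod 47 = 1, giving Legendre symbol 1.
Legendre symbol 1 ⇒ 47 is split.

p splits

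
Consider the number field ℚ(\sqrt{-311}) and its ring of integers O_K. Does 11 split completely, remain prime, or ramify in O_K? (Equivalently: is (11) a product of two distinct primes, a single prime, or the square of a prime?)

-311 mod 4 = 1, hence disc K = -311 and O_K = ℤ[(1+√-311)/2].
11 ∤ -311, so 11 is unramified.
Legendre symbol by Euler's criterion: (-311/11) ≡ (-311)^5 ≡ 10 (mod 11), i.e. (-311/11) = -1.
(-311/11) = -1, so 11 is inert.

remains prime (inert)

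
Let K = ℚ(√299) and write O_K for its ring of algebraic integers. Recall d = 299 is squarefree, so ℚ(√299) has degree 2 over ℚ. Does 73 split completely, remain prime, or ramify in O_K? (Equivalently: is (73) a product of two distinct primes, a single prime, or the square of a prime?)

p is inert

d = 299 ≡ 3 (mod 4), so O_K = ℤ[√299] and disc(K) = 4d = 1196.
disc(K) = 1196 is not divisible by 73; 73 is unramified.
Euler's criterion: 299^36 mod 73 = 72. Thus (299|73) = -1.
(299/73) = -1, so 73 is inert.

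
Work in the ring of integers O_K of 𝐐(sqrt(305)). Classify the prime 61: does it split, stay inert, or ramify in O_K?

305 mod 4 = 1, hence disc K = 305 and O_K = ℤ[(1+√305)/2].
disc(K) = 305 = 61·5, so p = 61 is ramified.

61 is ramified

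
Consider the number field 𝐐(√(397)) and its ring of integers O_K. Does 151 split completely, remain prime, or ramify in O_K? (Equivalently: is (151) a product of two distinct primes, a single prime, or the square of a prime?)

splits completely

d = 397 ≡ 1 (mod 4), so O_K = ℤ[(1+√397)/2] and disc(K) = d = 397.
Since gcd(151, 397) = 1 the prime 151 does not ramify.
Legendre symbol by Euler's criterion: (397/151) ≡ 397^75 ≡ 1 (mod 151), i.e. (397/151) = 1.
(397/151) = 1, so 151 splits.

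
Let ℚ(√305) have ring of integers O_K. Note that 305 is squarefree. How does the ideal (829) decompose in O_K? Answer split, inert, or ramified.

305 mod 4 = 1, hence disc K = 305 and O_K = ℤ[(1+√305)/2].
Since gcd(829, 305) = 1 the prime 829 does not ramify.
Euler's criterion: 305^414 mod 829 = 1. Thus (305|829) = 1.
(305/829) = 1, so 829 splits.

split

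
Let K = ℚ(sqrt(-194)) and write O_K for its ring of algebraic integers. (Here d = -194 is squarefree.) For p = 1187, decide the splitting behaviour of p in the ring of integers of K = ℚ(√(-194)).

-194 mod 4 = 2, hence disc K = 4·(-194) = -776 and O_K = ℤ[√-194].
Since gcd(1187, -776) = 1 the prime 1187 does not ramify.
Compute (-194/1187) via Euler: 993^((1187-1)/2) mod 1187 = 1186, so (-194/1187) = -1.
d is a non-residue mod p, hence 1187 remains inert in O_K.

inert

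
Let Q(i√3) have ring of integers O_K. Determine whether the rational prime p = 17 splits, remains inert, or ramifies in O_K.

-3 mod 4 = 1, hence disc K = -3 and O_K = ℤ[(1+√-3)/2].
disc(K) = -3 is not divisible by 17; 17 is unramified.
(-3/17) = 14^8 mod 17 = 16, giving Legendre symbol -1.
(-3/17) = -1, so 17 is inert.

17 remains inert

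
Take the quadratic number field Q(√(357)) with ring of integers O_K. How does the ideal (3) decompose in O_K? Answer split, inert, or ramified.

ramified

Since 357 ≡ 1 mod 4, the ring of integers is ℤ[(1+√357)/2] with discriminant 357.
3 divides disc(K) = 357, so 3 ramifies.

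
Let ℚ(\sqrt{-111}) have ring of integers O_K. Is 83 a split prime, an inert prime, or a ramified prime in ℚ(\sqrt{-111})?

d = -111 ≡ 1 (mod 4), so O_K = ℤ[(1+√-111)/2] and disc(K) = d = -111.
Since gcd(83, -111) = 1 the prime 83 does not ramify.
Legendre symbol by Euler's criterion: (-111/83) ≡ (-111)^41 ≡ 82 (mod 83), i.e. (-111/83) = -1.
d is a non-residue mod p, hence 83 remains inert in O_K.

inert — (83) stays prime in O_K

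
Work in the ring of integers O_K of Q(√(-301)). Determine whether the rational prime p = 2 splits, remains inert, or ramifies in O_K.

d = -301 ≡ 3 (mod 4), so O_K = ℤ[√-301] and disc(K) = 4d = -1204.
disc(K) = -1204 = 2·(-602), so p = 2 is ramified.

2 is ramified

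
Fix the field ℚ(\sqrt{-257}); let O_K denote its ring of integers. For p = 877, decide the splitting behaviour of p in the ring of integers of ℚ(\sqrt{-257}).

Since -257 ≢ 1 mod 4, the ring of integers is ℤ[√-257] with discriminant 4·(-257) = -1028.
disc(K) = -1028 is not divisible by 877; 877 is unramified.
Compute (-257/877) via Euler: 620^((877-1)/2) mod 877 = 876, so (-257/877) = -1.
d is a non-residue mod p, hence 877 remains inert in O_K.

inert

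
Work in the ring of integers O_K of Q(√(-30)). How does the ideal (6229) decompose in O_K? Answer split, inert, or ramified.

p is inert

d = -30 ≡ 2 (mod 4), so O_K = ℤ[√-30] and disc(K) = 4d = -120.
disc(K) = -120 is not divisible by 6229; 6229 is unramified.
(-30/6229) = 6199^3114 mod 6229 = 6228, giving Legendre symbol -1.
(-30/6229) = -1, so 6229 is inert.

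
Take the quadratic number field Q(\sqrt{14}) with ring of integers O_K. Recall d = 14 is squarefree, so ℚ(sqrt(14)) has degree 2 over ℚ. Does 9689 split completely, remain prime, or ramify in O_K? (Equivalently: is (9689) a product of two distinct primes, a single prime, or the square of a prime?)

p splits

Since 14 ≢ 1 mod 4, the ring of integers is ℤ[√14] with discriminant 4·14 = 56.
disc(K) = 56 is not divisible by 9689; 9689 is unramified.
Euler's criterion: 14^4844 mod 9689 = 1. Thus (14|9689) = 1.
d is a quadratic residue mod p, hence 9689 splits in O_K.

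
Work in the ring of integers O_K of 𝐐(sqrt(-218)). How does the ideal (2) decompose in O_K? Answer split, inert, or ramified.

p ramifies

Since -218 ≢ 1 mod 4, the ring of integers is ℤ[√-218] with discriminant 4·(-218) = -872.
disc(K) = -872 = 2·(-436), so p = 2 is ramified.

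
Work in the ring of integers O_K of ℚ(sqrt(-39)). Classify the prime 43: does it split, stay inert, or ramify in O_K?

split — (43) = 𝔭₁𝔭₂ with 𝔭₁ ≠ 𝔭₂

-39 mod 4 = 1, hence disc K = -39 and O_K = ℤ[(1+√-39)/2].
Since gcd(43, -39) = 1 the prime 43 does not ramify.
(-39/43) = 4^21 mod 43 = 1, giving Legendre symbol 1.
Legendre symbol 1 ⇒ 43 is split.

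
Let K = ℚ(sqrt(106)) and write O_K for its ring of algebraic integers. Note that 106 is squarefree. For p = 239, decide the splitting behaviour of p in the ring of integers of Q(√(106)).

inert — (239) stays prime in O_K

d = 106 ≡ 2 (mod 4), so O_K = ℤ[√106] and disc(K) = 4d = 424.
239 ∤ 424, so 239 is unramified.
Euler's criterion: 106^119 mod 239 = 238. Thus (106|239) = -1.
Legendre symbol -1 ⇒ 239 is inert.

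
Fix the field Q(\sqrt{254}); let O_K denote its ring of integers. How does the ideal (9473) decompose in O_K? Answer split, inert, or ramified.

254 mod 4 = 2, hence disc K = 4·254 = 1016 and O_K = ℤ[√254].
disc(K) = 1016 is not divisible by 9473; 9473 is unramified.
(254/9473) = 254^4736 mod 9473 = 9472, giving Legendre symbol -1.
(254/9473) = -1, so 9473 is inert.

inert — (9473) stays prime in O_K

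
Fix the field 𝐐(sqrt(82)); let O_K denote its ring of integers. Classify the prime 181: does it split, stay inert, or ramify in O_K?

split — (181) = 𝔭₁𝔭₂ with 𝔭₁ ≠ 𝔭₂

d = 82 ≡ 2 (mod 4), so O_K = ℤ[√82] and disc(K) = 4d = 328.
181 ∤ 328, so 181 is unramified.
Legendre symbol by Euler's criterion: (82/181) ≡ 82^90 ≡ 1 (mod 181), i.e. (82/181) = 1.
d is a quadratic residue mod p, hence 181 splits in O_K.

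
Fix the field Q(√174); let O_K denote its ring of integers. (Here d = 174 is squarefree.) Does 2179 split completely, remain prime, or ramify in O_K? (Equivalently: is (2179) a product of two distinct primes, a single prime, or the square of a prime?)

2179 splits in O_K

Since 174 ≢ 1 mod 4, the ring of integers is ℤ[√174] with discriminant 4·174 = 696.
2179 ∤ 696, so 2179 is unramified.
Legendre symbol by Euler's criterion: (174/2179) ≡ 174^1089 ≡ 1 (mod 2179), i.e. (174/2179) = 1.
d is a quadratic residue mod p, hence 2179 splits in O_K.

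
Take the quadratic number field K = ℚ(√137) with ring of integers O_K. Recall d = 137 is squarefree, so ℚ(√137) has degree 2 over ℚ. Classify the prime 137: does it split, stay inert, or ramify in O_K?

137 is ramified

137 mod 4 = 1, hence disc K = 137 and O_K = ℤ[(1+√137)/2].
disc(K) = 137 = 137·1, so p = 137 is ramified.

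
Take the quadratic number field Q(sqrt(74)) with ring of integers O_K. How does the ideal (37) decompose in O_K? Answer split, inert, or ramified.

ramifies in O_K

d = 74 ≡ 2 (mod 4), so O_K = ℤ[√74] and disc(K) = 4d = 296.
37 divides disc(K) = 296, so 37 ramifies.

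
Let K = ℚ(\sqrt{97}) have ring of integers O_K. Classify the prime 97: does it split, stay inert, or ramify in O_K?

ramified — (97) = 𝔭²

97 mod 4 = 1, hence disc K = 97 and O_K = ℤ[(1+√97)/2].
Ramification test: 97 | 97. The prime 97 ramifies in K.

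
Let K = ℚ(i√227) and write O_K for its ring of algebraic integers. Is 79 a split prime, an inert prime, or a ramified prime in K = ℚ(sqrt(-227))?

p splits

Since -227 ≡ 1 mod 4, the ring of integers is ℤ[(1+√-227)/2] with discriminant -227.
disc(K) = -227 is not divisible by 79; 79 is unramified.
Compute (-227/79) via Euler: 10^((79-1)/2) mod 79 = 1, so (-227/79) = 1.
d is a quadratic residue mod p, hence 79 splits in O_K.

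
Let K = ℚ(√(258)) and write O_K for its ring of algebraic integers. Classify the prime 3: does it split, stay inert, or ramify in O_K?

3 is ramified

d = 258 ≡ 2 (mod 4), so O_K = ℤ[√258] and disc(K) = 4d = 1032.
disc(K) = 1032 = 3·344, so p = 3 is ramified.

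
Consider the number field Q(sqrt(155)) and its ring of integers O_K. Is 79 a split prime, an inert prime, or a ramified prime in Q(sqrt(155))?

d = 155 ≡ 3 (mod 4), so O_K = ℤ[√155] and disc(K) = 4d = 620.
Since gcd(79, 620) = 1 the prime 79 does not ramify.
Euler's criterion: 155^39 mod 79 = 1. Thus (155|79) = 1.
Legendre symbol 1 ⇒ 79 is split.

split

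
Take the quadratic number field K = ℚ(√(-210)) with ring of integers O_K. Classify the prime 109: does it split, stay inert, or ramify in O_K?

109 remains inert

d = -210 ≡ 2 (mod 4), so O_K = ℤ[√-210] and disc(K) = 4d = -840.
109 ∤ -840, so 109 is unramified.
Euler's criterion: (-210)^54 mod 109 = 108. Thus (-210|109) = -1.
Legendre symbol -1 ⇒ 109 is inert.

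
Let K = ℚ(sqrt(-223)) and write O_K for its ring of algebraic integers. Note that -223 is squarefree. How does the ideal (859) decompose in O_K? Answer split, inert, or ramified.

d = -223 ≡ 1 (mod 4), so O_K = ℤ[(1+√-223)/2] and disc(K) = d = -223.
disc(K) = -223 is not divisible by 859; 859 is unramified.
(-223/859) = 636^429 mod 859 = 858, giving Legendre symbol -1.
(-223/859) = -1, so 859 is inert.

inert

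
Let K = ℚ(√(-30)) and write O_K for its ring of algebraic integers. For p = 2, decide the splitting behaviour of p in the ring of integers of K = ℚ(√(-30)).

Since -30 ≢ 1 mod 4, the ring of integers is ℤ[√-30] with discriminant 4·(-30) = -120.
disc(K) = -120 = 2·(-60), so p = 2 is ramified.

ramifies in O_K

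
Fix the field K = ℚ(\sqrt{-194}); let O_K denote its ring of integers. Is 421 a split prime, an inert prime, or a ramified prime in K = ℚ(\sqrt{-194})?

421 remains inert

-194 mod 4 = 2, hence disc K = 4·(-194) = -776 and O_K = ℤ[√-194].
disc(K) = -776 is not divisible by 421; 421 is unramified.
Compute (-194/421) via Euler: 227^((421-1)/2) mod 421 = 420, so (-194/421) = -1.
d is a non-residue mod p, hence 421 remains inert in O_K.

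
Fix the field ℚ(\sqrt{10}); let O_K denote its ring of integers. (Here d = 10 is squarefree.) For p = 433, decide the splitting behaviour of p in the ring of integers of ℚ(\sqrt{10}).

10 mod 4 = 2, hence disc K = 4·10 = 40 and O_K = ℤ[√10].
disc(K) = 40 is not divisible by 433; 433 is unramified.
(10/433) = 10^216 mod 433 = 432, giving Legendre symbol -1.
d is a non-residue mod p, hence 433 remains inert in O_K.

remains prime (inert)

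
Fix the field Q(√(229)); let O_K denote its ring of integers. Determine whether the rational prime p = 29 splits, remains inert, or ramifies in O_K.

inert

Since 229 ≡ 1 mod 4, the ring of integers is ℤ[(1+√229)/2] with discriminant 229.
disc(K) = 229 is not divisible by 29; 29 is unramified.
Euler's criterion: 229^14 mod 29 = 28. Thus (229|29) = -1.
Legendre symbol -1 ⇒ 29 is inert.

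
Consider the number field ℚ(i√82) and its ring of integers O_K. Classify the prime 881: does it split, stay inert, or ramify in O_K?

-82 mod 4 = 2, hence disc K = 4·(-82) = -328 and O_K = ℤ[√-82].
disc(K) = -328 is not divisible by 881; 881 is unramified.
Compute (-82/881) via Euler: 799^((881-1)/2) mod 881 = 1, so (-82/881) = 1.
d is a quadratic residue mod p, hence 881 splits in O_K.

881 splits in O_K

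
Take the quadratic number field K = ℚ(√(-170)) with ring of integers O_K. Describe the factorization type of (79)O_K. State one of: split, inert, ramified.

split

d = -170 ≡ 2 (mod 4), so O_K = ℤ[√-170] and disc(K) = 4d = -680.
Since gcd(79, -680) = 1 the prime 79 does not ramify.
(-170/79) = 67^39 mod 79 = 1, giving Legendre symbol 1.
(-170/79) = 1, so 79 splits.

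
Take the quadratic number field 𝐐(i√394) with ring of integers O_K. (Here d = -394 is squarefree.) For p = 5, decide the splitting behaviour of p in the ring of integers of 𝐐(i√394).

Since -394 ≢ 1 mod 4, the ring of integers is ℤ[√-394] with discriminant 4·(-394) = -1576.
Since gcd(5, -1576) = 1 the prime 5 does not ramify.
Compute (-394/5) via Euler: 1^((5-1)/2) mod 5 = 1, so (-394/5) = 1.
Legendre symbol 1 ⇒ 5 is split.

split — (5) = 𝔭₁𝔭₂ with 𝔭₁ ≠ 𝔭₂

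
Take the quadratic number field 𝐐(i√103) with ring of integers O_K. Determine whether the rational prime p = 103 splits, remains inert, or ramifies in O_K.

-103 mod 4 = 1, hence disc K = -103 and O_K = ℤ[(1+√-103)/2].
Ramification test: 103 | -103. The prime 103 ramifies in K.

103 is ramified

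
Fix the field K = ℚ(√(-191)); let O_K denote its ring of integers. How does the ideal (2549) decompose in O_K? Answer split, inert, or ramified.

Since -191 ≡ 1 mod 4, the ring of integers is ℤ[(1+√-191)/2] with discriminant -191.
2549 ∤ -191, so 2549 is unramified.
Compute (-191/2549) via Euler: 2358^((2549-1)/2) mod 2549 = 2548, so (-191/2549) = -1.
(-191/2549) = -1, so 2549 is inert.

inert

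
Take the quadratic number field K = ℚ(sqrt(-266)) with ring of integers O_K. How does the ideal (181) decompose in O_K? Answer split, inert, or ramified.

d = -266 ≡ 2 (mod 4), so O_K = ℤ[√-266] and disc(K) = 4d = -1064.
Since gcd(181, -1064) = 1 the prime 181 does not ramify.
Euler's criterion: (-266)^90 mod 181 = 180. Thus (-266|181) = -1.
(-266/181) = -1, so 181 is inert.

181 remains inert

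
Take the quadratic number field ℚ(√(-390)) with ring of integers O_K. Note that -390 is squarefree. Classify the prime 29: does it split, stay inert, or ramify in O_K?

split — (29) = 𝔭₁𝔭₂ with 𝔭₁ ≠ 𝔭₂

d = -390 ≡ 2 (mod 4), so O_K = ℤ[√-390] and disc(K) = 4d = -1560.
disc(K) = -1560 is not divisible by 29; 29 is unramified.
Legendre symbol by Euler's criterion: (-390/29) ≡ (-390)^14 ≡ 1 (mod 29), i.e. (-390/29) = 1.
Legendre symbol 1 ⇒ 29 is split.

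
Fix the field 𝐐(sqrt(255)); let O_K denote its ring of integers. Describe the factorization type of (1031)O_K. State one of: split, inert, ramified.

remains prime (inert)

d = 255 ≡ 3 (mod 4), so O_K = ℤ[√255] and disc(K) = 4d = 1020.
1031 ∤ 1020, so 1031 is unramified.
(255/1031) = 255^515 mod 1031 = 1030, giving Legendre symbol -1.
Legendre symbol -1 ⇒ 1031 is inert.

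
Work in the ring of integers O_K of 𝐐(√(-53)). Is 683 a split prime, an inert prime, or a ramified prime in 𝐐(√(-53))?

Since -53 ≢ 1 mod 4, the ring of integers is ℤ[√-53] with discriminant 4·(-53) = -212.
Since gcd(683, -212) = 1 the prime 683 does not ramify.
Compute (-53/683) via Euler: 630^((683-1)/2) mod 683 = 682, so (-53/683) = -1.
d is a non-residue mod p, hence 683 remains inert in O_K.

inert — (683) stays prime in O_K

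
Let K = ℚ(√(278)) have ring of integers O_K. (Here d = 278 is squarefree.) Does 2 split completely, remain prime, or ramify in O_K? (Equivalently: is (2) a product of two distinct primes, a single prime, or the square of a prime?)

p ramifies

d = 278 ≡ 2 (mod 4), so O_K = ℤ[√278] and disc(K) = 4d = 1112.
Ramification test: 2 | 1112. The prime 2 ramifies in K.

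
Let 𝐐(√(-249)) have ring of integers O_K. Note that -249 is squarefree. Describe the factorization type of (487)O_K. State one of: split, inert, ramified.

Since -249 ≢ 1 mod 4, the ring of integers is ℤ[√-249] with discriminant 4·(-249) = -996.
487 ∤ -996, so 487 is unramified.
(-249/487) = 238^243 mod 487 = 1, giving Legendre symbol 1.
d is a quadratic residue mod p, hence 487 splits in O_K.

split — (487) = 𝔭₁𝔭₂ with 𝔭₁ ≠ 𝔭₂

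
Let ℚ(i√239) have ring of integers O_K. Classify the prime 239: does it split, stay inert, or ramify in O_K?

239 is ramified

-239 mod 4 = 1, hence disc K = -239 and O_K = ℤ[(1+√-239)/2].
239 divides disc(K) = -239, so 239 ramifies.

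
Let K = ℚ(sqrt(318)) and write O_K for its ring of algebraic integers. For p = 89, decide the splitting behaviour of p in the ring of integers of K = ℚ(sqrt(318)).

d = 318 ≡ 2 (mod 4), so O_K = ℤ[√318] and disc(K) = 4d = 1272.
89 ∤ 1272, so 89 is unramified.
Legendre symbol by Euler's criterion: (318/89) ≡ 318^44 ≡ 88 (mod 89), i.e. (318/89) = -1.
Legendre symbol -1 ⇒ 89 is inert.

inert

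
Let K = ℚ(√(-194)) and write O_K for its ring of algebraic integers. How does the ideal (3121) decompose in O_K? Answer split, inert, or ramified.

Since -194 ≢ 1 mod 4, the ring of integers is ℤ[√-194] with discriminant 4·(-194) = -776.
disc(K) = -776 is not divisible by 3121; 3121 is unramified.
Legendre symbol by Euler's criterion: (-194/3121) ≡ (-194)^1560 ≡ 3120 (mod 3121), i.e. (-194/3121) = -1.
Legendre symbol -1 ⇒ 3121 is inert.

3121 remains inert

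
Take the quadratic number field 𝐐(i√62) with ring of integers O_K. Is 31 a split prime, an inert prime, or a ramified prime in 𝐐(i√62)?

31 is ramified

d = -62 ≡ 2 (mod 4), so O_K = ℤ[√-62] and disc(K) = 4d = -248.
disc(K) = -248 = 31·(-8), so p = 31 is ramified.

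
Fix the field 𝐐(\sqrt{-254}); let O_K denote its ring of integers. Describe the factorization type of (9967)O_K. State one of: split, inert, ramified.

-254 mod 4 = 2, hence disc K = 4·(-254) = -1016 and O_K = ℤ[√-254].
9967 ∤ -1016, so 9967 is unramified.
(-254/9967) = 9713^4983 mod 9967 = 1, giving Legendre symbol 1.
d is a quadratic residue mod p, hence 9967 splits in O_K.

p splits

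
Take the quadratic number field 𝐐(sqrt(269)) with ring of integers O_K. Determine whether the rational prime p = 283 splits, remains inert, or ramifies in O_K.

d = 269 ≡ 1 (mod 4), so O_K = ℤ[(1+√269)/2] and disc(K) = d = 269.
283 ∤ 269, so 283 is unramified.
Euler's criterion: 269^141 mod 283 = 1. Thus (269|283) = 1.
(269/283) = 1, so 283 splits.

splits completely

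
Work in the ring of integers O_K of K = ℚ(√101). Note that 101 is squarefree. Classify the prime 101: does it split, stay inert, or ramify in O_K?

d = 101 ≡ 1 (mod 4), so O_K = ℤ[(1+√101)/2] and disc(K) = d = 101.
disc(K) = 101 = 101·1, so p = 101 is ramified.

101 is ramified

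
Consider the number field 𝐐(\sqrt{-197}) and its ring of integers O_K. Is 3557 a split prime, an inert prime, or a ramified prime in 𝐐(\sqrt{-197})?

Since -197 ≢ 1 mod 4, the ring of integers is ℤ[√-197] with discriminant 4·(-197) = -788.
disc(K) = -788 is not divisible by 3557; 3557 is unramified.
Legendre symbol by Euler's criterion: (-197/3557) ≡ (-197)^1778 ≡ 3556 (mod 3557), i.e. (-197/3557) = -1.
Legendre symbol -1 ⇒ 3557 is inert.

inert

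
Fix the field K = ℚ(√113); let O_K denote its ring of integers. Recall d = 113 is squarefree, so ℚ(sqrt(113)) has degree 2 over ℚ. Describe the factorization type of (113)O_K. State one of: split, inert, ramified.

Since 113 ≡ 1 mod 4, the ring of integers is ℤ[(1+√113)/2] with discriminant 113.
disc(K) = 113 = 113·1, so p = 113 is ramified.

113 is ramified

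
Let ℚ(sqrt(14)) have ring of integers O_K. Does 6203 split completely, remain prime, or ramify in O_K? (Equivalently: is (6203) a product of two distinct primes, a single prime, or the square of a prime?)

6203 splits in O_K

d = 14 ≡ 2 (mod 4), so O_K = ℤ[√14] and disc(K) = 4d = 56.
6203 ∤ 56, so 6203 is unramified.
Legendre symbol by Euler's criterion: (14/6203) ≡ 14^3101 ≡ 1 (mod 6203), i.e. (14/6203) = 1.
(14/6203) = 1, so 6203 splits.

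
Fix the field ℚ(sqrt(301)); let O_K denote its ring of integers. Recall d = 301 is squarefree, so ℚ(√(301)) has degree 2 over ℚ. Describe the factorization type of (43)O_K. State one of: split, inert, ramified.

301 mod 4 = 1, hence disc K = 301 and O_K = ℤ[(1+√301)/2].
Ramification test: 43 | 301. The prime 43 ramifies in K.

p ramifies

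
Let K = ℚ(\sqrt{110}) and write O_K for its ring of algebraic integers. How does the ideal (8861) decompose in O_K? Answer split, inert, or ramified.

d = 110 ≡ 2 (mod 4), so O_K = ℤ[√110] and disc(K) = 4d = 440.
Since gcd(8861, 440) = 1 the prime 8861 does not ramify.
(110/8861) = 110^4430 mod 8861 = 1, giving Legendre symbol 1.
(110/8861) = 1, so 8861 splits.

split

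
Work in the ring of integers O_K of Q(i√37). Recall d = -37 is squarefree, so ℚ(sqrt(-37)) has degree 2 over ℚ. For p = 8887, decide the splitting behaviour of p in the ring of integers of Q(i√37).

8887 remains inert

d = -37 ≡ 3 (mod 4), so O_K = ℤ[√-37] and disc(K) = 4d = -148.
Since gcd(8887, -148) = 1 the prime 8887 does not ramify.
Compute (-37/8887) via Euler: 8850^((8887-1)/2) mod 8887 = 8886, so (-37/8887) = -1.
d is a non-residue mod p, hence 8887 remains inert in O_K.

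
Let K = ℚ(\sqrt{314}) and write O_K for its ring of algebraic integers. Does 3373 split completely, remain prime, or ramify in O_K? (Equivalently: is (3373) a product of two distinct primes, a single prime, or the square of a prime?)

remains prime (inert)

Since 314 ≢ 1 mod 4, the ring of integers is ℤ[√314] with discriminant 4·314 = 1256.
3373 ∤ 1256, so 3373 is unramified.
(314/3373) = 314^1686 mod 3373 = 3372, giving Legendre symbol -1.
Legendre symbol -1 ⇒ 3373 is inert.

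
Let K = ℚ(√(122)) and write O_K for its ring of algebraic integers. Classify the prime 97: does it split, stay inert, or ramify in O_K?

97 splits in O_K

122 mod 4 = 2, hence disc K = 4·122 = 488 and O_K = ℤ[√122].
disc(K) = 488 is not divisible by 97; 97 is unramified.
Legendre symbol by Euler's criterion: (122/97) ≡ 122^48 ≡ 1 (mod 97), i.e. (122/97) = 1.
Legendre symbol 1 ⇒ 97 is split.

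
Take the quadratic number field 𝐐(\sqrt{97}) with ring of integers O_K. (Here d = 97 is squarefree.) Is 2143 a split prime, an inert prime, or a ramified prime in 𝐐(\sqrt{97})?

Since 97 ≡ 1 mod 4, the ring of integers is ℤ[(1+√97)/2] with discriminant 97.
2143 ∤ 97, so 2143 is unramified.
(97/2143) = 97^1071 mod 2143 = 1, giving Legendre symbol 1.
(97/2143) = 1, so 2143 splits.

p splits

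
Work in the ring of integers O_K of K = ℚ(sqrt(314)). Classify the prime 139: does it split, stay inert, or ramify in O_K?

139 splits in O_K

d = 314 ≡ 2 (mod 4), so O_K = ℤ[√314] and disc(K) = 4d = 1256.
Since gcd(139, 1256) = 1 the prime 139 does not ramify.
(314/139) = 36^69 mod 139 = 1, giving Legendre symbol 1.
d is a quadratic residue mod p, hence 139 splits in O_K.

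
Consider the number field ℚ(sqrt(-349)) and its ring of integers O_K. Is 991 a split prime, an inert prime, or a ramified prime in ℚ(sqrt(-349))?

inert

Since -349 ≢ 1 mod 4, the ring of integers is ℤ[√-349] with discriminant 4·(-349) = -1396.
Since gcd(991, -1396) = 1 the prime 991 does not ramify.
Compute (-349/991) via Euler: 642^((991-1)/2) mod 991 = 990, so (-349/991) = -1.
d is a non-residue mod p, hence 991 remains inert in O_K.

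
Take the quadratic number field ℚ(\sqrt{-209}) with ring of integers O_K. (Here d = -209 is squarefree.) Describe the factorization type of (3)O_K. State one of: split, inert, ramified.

-209 mod 4 = 3, hence disc K = 4·(-209) = -836 and O_K = ℤ[√-209].
Since gcd(3, -836) = 1 the prime 3 does not ramify.
(-209/3) = 1^1 mod 3 = 1, giving Legendre symbol 1.
d is a quadratic residue mod p, hence 3 splits in O_K.

split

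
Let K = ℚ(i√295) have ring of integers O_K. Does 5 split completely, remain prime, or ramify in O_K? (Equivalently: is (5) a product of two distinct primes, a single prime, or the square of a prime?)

p ramifies

d = -295 ≡ 1 (mod 4), so O_K = ℤ[(1+√-295)/2] and disc(K) = d = -295.
disc(K) = -295 = 5·(-59), so p = 5 is ramified.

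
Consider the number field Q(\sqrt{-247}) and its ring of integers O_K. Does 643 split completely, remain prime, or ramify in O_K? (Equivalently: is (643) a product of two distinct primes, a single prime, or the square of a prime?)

p is inert

-247 mod 4 = 1, hence disc K = -247 and O_K = ℤ[(1+√-247)/2].
Since gcd(643, -247) = 1 the prime 643 does not ramify.
Compute (-247/643) via Euler: 396^((643-1)/2) mod 643 = 642, so (-247/643) = -1.
Legendre symbol -1 ⇒ 643 is inert.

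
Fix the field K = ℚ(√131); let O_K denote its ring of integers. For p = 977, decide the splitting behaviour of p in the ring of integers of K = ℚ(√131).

p splits

Since 131 ≢ 1 mod 4, the ring of integers is ℤ[√131] with discriminant 4·131 = 524.
977 ∤ 524, so 977 is unramified.
Euler's criterion: 131^488 mod 977 = 1. Thus (131|977) = 1.
(131/977) = 1, so 977 splits.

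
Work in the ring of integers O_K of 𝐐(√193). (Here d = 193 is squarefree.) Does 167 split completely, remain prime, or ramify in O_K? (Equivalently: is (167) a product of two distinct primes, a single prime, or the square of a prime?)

167 remains inert

d = 193 ≡ 1 (mod 4), so O_K = ℤ[(1+√193)/2] and disc(K) = d = 193.
Since gcd(167, 193) = 1 the prime 167 does not ramify.
Compute (193/167) via Euler: 26^((167-1)/2) mod 167 = 166, so (193/167) = -1.
Legendre symbol -1 ⇒ 167 is inert.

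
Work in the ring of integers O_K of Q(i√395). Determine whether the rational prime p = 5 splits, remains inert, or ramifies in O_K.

ramifies in O_K

Since -395 ≡ 1 mod 4, the ring of integers is ℤ[(1+√-395)/2] with discriminant -395.
disc(K) = -395 = 5·(-79), so p = 5 is ramified.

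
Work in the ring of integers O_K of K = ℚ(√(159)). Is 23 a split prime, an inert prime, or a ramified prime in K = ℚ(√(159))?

23 remains inert

d = 159 ≡ 3 (mod 4), so O_K = ℤ[√159] and disc(K) = 4d = 636.
disc(K) = 636 is not divisible by 23; 23 is unramified.
Compute (159/23) via Euler: 21^((23-1)/2) mod 23 = 22, so (159/23) = -1.
(159/23) = -1, so 23 is inert.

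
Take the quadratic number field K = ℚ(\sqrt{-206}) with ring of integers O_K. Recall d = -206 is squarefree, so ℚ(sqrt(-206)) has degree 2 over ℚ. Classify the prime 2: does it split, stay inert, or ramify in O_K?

-206 mod 4 = 2, hence disc K = 4·(-206) = -824 and O_K = ℤ[√-206].
2 divides disc(K) = -824, so 2 ramifies.

p ramifies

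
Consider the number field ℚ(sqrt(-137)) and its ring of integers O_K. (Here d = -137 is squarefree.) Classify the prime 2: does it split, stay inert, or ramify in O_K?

d = -137 ≡ 3 (mod 4), so O_K = ℤ[√-137] and disc(K) = 4d = -548.
Ramification test: 2 | -548. The prime 2 ramifies in K.

ramifies in O_K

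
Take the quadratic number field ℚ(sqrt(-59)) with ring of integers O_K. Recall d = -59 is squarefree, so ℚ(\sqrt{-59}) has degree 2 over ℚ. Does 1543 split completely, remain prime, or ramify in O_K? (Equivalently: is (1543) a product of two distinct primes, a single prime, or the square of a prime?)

p splits

-59 mod 4 = 1, hence disc K = -59 and O_K = ℤ[(1+√-59)/2].
Since gcd(1543, -59) = 1 the prime 1543 does not ramify.
(-59/1543) = 1484^771 mod 1543 = 1, giving Legendre symbol 1.
Legendre symbol 1 ⇒ 1543 is split.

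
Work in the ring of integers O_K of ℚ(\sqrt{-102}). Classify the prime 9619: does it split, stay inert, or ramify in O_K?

d = -102 ≡ 2 (mod 4), so O_K = ℤ[√-102] and disc(K) = 4d = -408.
disc(K) = -408 is not divisible by 9619; 9619 is unramified.
Euler's criterion: (-102)^4809 mod 9619 = 1. Thus (-102|9619) = 1.
d is a quadratic residue mod p, hence 9619 splits in O_K.

p splits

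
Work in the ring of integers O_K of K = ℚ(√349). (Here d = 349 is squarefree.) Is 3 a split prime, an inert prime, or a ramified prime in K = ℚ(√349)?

349 mod 4 = 1, hence disc K = 349 and O_K = ℤ[(1+√349)/2].
3 ∤ 349, so 3 is unramified.
Compute (349/3) via Euler: 1^((3-1)/2) mod 3 = 1, so (349/3) = 1.
(349/3) = 1, so 3 splits.

3 splits in O_K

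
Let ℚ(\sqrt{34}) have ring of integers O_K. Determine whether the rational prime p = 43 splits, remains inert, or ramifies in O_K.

43 remains inert

Since 34 ≢ 1 mod 4, the ring of integers is ℤ[√34] with discriminant 4·34 = 136.
43 ∤ 136, so 43 is unramified.
(34/43) = 34^21 mod 43 = 42, giving Legendre symbol -1.
Legendre symbol -1 ⇒ 43 is inert.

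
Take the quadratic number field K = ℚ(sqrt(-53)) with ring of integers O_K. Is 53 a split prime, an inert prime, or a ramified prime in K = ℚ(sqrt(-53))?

ramified — (53) = 𝔭²

-53 mod 4 = 3, hence disc K = 4·(-53) = -212 and O_K = ℤ[√-53].
53 divides disc(K) = -212, so 53 ramifies.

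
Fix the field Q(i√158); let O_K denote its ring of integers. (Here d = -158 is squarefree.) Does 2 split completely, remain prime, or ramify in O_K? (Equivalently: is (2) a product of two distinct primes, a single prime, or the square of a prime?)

-158 mod 4 = 2, hence disc K = 4·(-158) = -632 and O_K = ℤ[√-158].
disc(K) = -632 = 2·(-316), so p = 2 is ramified.

2 is ramified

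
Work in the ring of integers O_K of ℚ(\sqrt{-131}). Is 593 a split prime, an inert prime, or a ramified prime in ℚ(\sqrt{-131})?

d = -131 ≡ 1 (mod 4), so O_K = ℤ[(1+√-131)/2] and disc(K) = d = -131.
disc(K) = -131 is not divisible by 593; 593 is unramified.
(-131/593) = 462^296 mod 593 = 592, giving Legendre symbol -1.
Legendre symbol -1 ⇒ 593 is inert.

remains prime (inert)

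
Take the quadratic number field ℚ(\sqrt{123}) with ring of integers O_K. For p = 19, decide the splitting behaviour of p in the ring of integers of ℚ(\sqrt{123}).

Since 123 ≢ 1 mod 4, the ring of integers is ℤ[√123] with discriminant 4·123 = 492.
Since gcd(19, 492) = 1 the prime 19 does not ramify.
Euler's criterion: 123^9 mod 19 = 1. Thus (123|19) = 1.
d is a quadratic residue mod p, hence 19 splits in O_K.

split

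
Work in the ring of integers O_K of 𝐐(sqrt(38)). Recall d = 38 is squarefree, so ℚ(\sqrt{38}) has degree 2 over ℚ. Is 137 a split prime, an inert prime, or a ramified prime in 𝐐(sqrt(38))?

Since 38 ≢ 1 mod 4, the ring of integers is ℤ[√38] with discriminant 4·38 = 152.
Since gcd(137, 152) = 1 the prime 137 does not ramify.
Euler's criterion: 38^68 mod 137 = 1. Thus (38|137) = 1.
d is a quadratic residue mod p, hence 137 splits in O_K.

splits completely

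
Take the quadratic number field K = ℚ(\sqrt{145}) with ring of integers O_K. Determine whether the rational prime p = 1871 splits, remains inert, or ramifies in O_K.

145 mod 4 = 1, hence disc K = 145 and O_K = ℤ[(1+√145)/2].
disc(K) = 145 is not divisible by 1871; 1871 is unramified.
Compute (145/1871) via Euler: 145^((1871-1)/2) mod 1871 = 1870, so (145/1871) = -1.
Legendre symbol -1 ⇒ 1871 is inert.

1871 remains inert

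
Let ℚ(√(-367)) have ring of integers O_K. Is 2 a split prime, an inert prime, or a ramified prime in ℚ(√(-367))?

p splits

Since -367 ≡ 1 mod 4, the ring of integers is ℤ[(1+√-367)/2] with discriminant -367.
disc(K) = -367 is not divisible by 2; 2 is unramified.
For p = 2 with d ≡ 1 (mod 4): d mod 8 = 1, so 2 splits.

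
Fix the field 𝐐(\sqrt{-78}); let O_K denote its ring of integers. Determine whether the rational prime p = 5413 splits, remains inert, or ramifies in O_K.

5413 splits in O_K

-78 mod 4 = 2, hence disc K = 4·(-78) = -312 and O_K = ℤ[√-78].
Since gcd(5413, -312) = 1 the prime 5413 does not ramify.
Compute (-78/5413) via Euler: 5335^((5413-1)/2) mod 5413 = 1, so (-78/5413) = 1.
Legendre symbol 1 ⇒ 5413 is split.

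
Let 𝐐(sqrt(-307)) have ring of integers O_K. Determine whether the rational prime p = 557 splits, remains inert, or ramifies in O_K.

-307 mod 4 = 1, hence disc K = -307 and O_K = ℤ[(1+√-307)/2].
Since gcd(557, -307) = 1 the prime 557 does not ramify.
Legendre symbol by Euler's criterion: (-307/557) ≡ (-307)^278 ≡ 1 (mod 557), i.e. (-307/557) = 1.
Legendre symbol 1 ⇒ 557 is split.

p splits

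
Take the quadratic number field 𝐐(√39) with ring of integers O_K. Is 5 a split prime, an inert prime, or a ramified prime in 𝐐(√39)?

split — (5) = 𝔭₁𝔭₂ with 𝔭₁ ≠ 𝔭₂

39 mod 4 = 3, hence disc K = 4·39 = 156 and O_K = ℤ[√39].
Since gcd(5, 156) = 1 the prime 5 does not ramify.
Compute (39/5) via Euler: 4^((5-1)/2) mod 5 = 1, so (39/5) = 1.
Legendre symbol 1 ⇒ 5 is split.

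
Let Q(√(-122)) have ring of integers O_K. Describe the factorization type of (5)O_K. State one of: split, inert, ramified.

p is inert

-122 mod 4 = 2, hence disc K = 4·(-122) = -488 and O_K = ℤ[√-122].
Since gcd(5, -488) = 1 the prime 5 does not ramify.
(-122/5) = 3^2 mod 5 = 4, giving Legendre symbol -1.
Legendre symbol -1 ⇒ 5 is inert.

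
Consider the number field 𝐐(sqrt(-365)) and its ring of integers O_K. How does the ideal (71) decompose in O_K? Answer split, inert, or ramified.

-365 mod 4 = 3, hence disc K = 4·(-365) = -1460 and O_K = ℤ[√-365].
71 ∤ -1460, so 71 is unramified.
Euler's criterion: (-365)^35 mod 71 = 70. Thus (-365|71) = -1.
(-365/71) = -1, so 71 is inert.

p is inert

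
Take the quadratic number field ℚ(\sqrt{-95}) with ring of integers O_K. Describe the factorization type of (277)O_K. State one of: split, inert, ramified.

remains prime (inert)

-95 mod 4 = 1, hence disc K = -95 and O_K = ℤ[(1+√-95)/2].
277 ∤ -95, so 277 is unramified.
Compute (-95/277) via Euler: 182^((277-1)/2) mod 277 = 276, so (-95/277) = -1.
Legendre symbol -1 ⇒ 277 is inert.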